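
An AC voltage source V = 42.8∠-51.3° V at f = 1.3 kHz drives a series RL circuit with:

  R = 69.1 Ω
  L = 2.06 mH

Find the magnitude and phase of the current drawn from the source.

Step 1 — Angular frequency: ω = 2π·f = 2π·1300 = 8168 rad/s.
Step 2 — Component impedances:
  R: Z = R = 69.1 Ω
  L: Z = jωL = j·8168·0.00206 = 0 + j16.83 Ω
Step 3 — Series combination: Z_total = R + L = 69.1 + j16.83 Ω = 71.12∠13.7° Ω.
Step 4 — Source phasor: V = 42.8∠-51.3° V = 26.76 - j33.4 V.
Step 5 — Ohm's law: I = V / Z_total = (26.76 - j33.4) / (69.1 + j16.83) = 0.2545 - j0.5454 A.
Step 6 — Convert to polar: |I| = 0.6018 A, ∠I = -65.0°.

I = 0.6018∠-65.0° A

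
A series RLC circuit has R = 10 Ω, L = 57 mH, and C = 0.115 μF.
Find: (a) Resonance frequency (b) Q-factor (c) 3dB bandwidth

Step 1 — Resonance condition Im(Z)=0 gives ω₀ = 1/√(LC).
Step 2 — ω₀ = 1/√(0.057·1.15e-07) = 1.235e+04 rad/s.
Step 3 — f₀ = ω₀/(2π) = 1966 Hz.
Step 4 — Series Q: Q = ω₀L/R = 1.235e+04·0.057/10 = 70.4.
Step 5 — 3dB bandwidth: Δω = ω₀/Q = 175.4 rad/s; BW = Δω/(2π) = 27.92 Hz.

(a) f₀ = 1966 Hz  (b) Q = 70.4  (c) BW = 27.92 Hz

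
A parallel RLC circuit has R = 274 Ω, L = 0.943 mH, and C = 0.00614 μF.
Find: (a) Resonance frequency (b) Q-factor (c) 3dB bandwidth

Step 1 — Resonance: ω₀ = 1/√(LC) = 1/√(0.000943·6.14e-09) = 4.156e+05 rad/s.
Step 2 — f₀ = ω₀/(2π) = 6.614e+04 Hz.
Step 3 — Parallel Q: Q = R/(ω₀L) = 274/(4.156e+05·0.000943) = 0.6992.
Step 4 — Bandwidth: Δω = ω₀/Q = 5.944e+05 rad/s; BW = Δω/(2π) = 9.46e+04 Hz.

(a) f₀ = 6.614e+04 Hz  (b) Q = 0.6992  (c) BW = 9.46e+04 Hz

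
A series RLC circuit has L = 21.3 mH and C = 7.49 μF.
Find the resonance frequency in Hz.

Step 1 — Resonance condition Im(Z)=0 gives ω₀ = 1/√(LC).
Step 2 — ω₀ = 1/√(0.0213·7.49e-06) = 2504 rad/s.
Step 3 — f₀ = ω₀/(2π) = 398.5 Hz.

f₀ = 398.5 Hz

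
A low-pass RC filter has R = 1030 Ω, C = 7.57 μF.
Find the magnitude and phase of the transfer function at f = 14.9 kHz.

Step 1 — Angular frequency: ω = 2π·1.49e+04 = 9.362e+04 rad/s.
Step 2 — Transfer function: H(jω) = 1/(1 + jωRC).
Step 3 — Denominator: 1 + jωRC = 1 + j·9.362e+04·1030·7.57e-06 = 1 + j730.
Step 4 — H = 1.877e-06 - j0.00137.
Step 5 — Magnitude: |H| = 0.00137 (-57.3 dB); phase: φ = -89.9°.

|H| = 0.00137 (-57.3 dB), φ = -89.9°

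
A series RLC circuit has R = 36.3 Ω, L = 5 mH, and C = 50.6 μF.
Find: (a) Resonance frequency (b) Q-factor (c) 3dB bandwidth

Step 1 — Resonance: ω₀ = 1/√(LC) = 1/√(0.005·5.06e-05) = 1988 rad/s.
Step 2 — f₀ = ω₀/(2π) = 316.4 Hz.
Step 3 — Series Q: Q = ω₀L/R = 1988·0.005/36.3 = 0.2738.
Step 4 — Bandwidth: Δω = ω₀/Q = 7260 rad/s; BW = Δω/(2π) = 1155 Hz.

(a) f₀ = 316.4 Hz  (b) Q = 0.2738  (c) BW = 1155 Hz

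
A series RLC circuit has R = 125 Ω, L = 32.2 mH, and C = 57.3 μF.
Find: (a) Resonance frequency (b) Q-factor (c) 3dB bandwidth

Step 1 — Resonance: ω₀ = 1/√(LC) = 1/√(0.0322·5.73e-05) = 736.2 rad/s.
Step 2 — f₀ = ω₀/(2π) = 117.2 Hz.
Step 3 — Series Q: Q = ω₀L/R = 736.2·0.0322/125 = 0.1896.
Step 4 — Bandwidth: Δω = ω₀/Q = 3882 rad/s; BW = Δω/(2π) = 617.8 Hz.

(a) f₀ = 117.2 Hz  (b) Q = 0.1896  (c) BW = 617.8 Hz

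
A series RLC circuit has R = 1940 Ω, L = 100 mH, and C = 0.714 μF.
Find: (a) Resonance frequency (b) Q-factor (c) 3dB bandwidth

Step 1 — Resonance condition Im(Z)=0 gives ω₀ = 1/√(LC).
Step 2 — ω₀ = 1/√(0.1·7.14e-07) = 3742 rad/s.
Step 3 — f₀ = ω₀/(2π) = 595.6 Hz.
Step 4 — Series Q: Q = ω₀L/R = 3742·0.1/1940 = 0.1929.
Step 5 — 3dB bandwidth: Δω = ω₀/Q = 1.94e+04 rad/s; BW = Δω/(2π) = 3088 Hz.

(a) f₀ = 595.6 Hz  (b) Q = 0.1929  (c) BW = 3088 Hz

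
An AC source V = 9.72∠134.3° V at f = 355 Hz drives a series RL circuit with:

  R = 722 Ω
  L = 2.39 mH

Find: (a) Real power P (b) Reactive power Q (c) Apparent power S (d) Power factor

Step 1 — Angular frequency: ω = 2π·f = 2π·355 = 2231 rad/s.
Step 2 — Component impedances:
  R: Z = R = 722 Ω
  L: Z = jωL = j·2231·0.00239 = 0 + j5.331 Ω
Step 3 — Series combination: Z_total = R + L = 722 + j5.331 Ω = 722∠0.4° Ω.
Step 4 — Source phasor: V = 9.72∠134.3° V = -6.789 + j6.957 V.
Step 5 — Current: I = V / Z = -0.009331 + j0.009704 A = 0.01346∠133.9° A.
Step 6 — Complex power: S = V·I* = 0.1308 + j0.0009661 VA.
Step 7 — Real power: P = Re(S) = 0.1308 W.
Step 8 — Reactive power: Q = Im(S) = 0.0009661 VAR.
Step 9 — Apparent power: |S| = 0.1309 VA.
Step 10 — Power factor: PF = P/|S| = 1 (lagging).

(a) P = 0.1308 W  (b) Q = 0.0009661 VAR  (c) S = 0.1309 VA  (d) PF = 1 (lagging)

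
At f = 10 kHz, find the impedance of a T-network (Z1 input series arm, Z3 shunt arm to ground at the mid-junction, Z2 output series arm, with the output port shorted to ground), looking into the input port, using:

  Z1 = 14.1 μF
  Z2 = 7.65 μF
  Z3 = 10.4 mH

Step 1 — Angular frequency: ω = 2π·f = 2π·1e+04 = 6.283e+04 rad/s.
Step 2 — Component impedances:
  Z1: Z = 1/(jωC) = -j/(ω·C) = 0 - j1.129 Ω
  Z2: Z = 1/(jωC) = -j/(ω·C) = 0 - j2.08 Ω
  Z3: Z = jωL = j·6.283e+04·0.0104 = 0 + j653.5 Ω
Step 3 — With the output port shorted to ground, the output series arm Z2 runs from the junction to ground; the shunt arm Z3 also runs from the junction to ground. They appear in parallel: Z3 || Z2 = 0 - j2.087 Ω.
Step 4 — Series with input arm Z1: Z_in = Z1 + (Z3 || Z2) = 0 - j3.216 Ω = 3.216∠-90.0° Ω.

Z = 0 - j3.216 Ω = 3.216∠-90.0° Ω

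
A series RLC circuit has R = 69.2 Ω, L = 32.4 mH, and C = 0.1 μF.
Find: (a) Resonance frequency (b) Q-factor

Step 1 — Resonance condition Im(Z)=0 gives ω₀ = 1/√(LC).
Step 2 — ω₀ = 1/√(0.0324·1e-07) = 1.757e+04 rad/s.
Step 3 — f₀ = ω₀/(2π) = 2796 Hz.
Step 4 — Series Q: Q = ω₀L/R = 1.757e+04·0.0324/69.2 = 8.226.

(a) f₀ = 2796 Hz  (b) Q = 8.226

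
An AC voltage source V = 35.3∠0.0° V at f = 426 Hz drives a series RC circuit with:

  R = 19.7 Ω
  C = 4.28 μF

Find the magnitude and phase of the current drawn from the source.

Step 1 — Angular frequency: ω = 2π·f = 2π·426 = 2677 rad/s.
Step 2 — Component impedances:
  R: Z = R = 19.7 Ω
  C: Z = 1/(jωC) = -j/(ω·C) = 0 - j87.29 Ω
Step 3 — Series combination: Z_total = R + C = 19.7 - j87.29 Ω = 89.49∠-77.3° Ω.
Step 4 — Source phasor: V = 35.3∠0.0° V = 35.3 V.
Step 5 — Ohm's law: I = V / Z_total = (35.3) / (19.7 - j87.29) = 0.08684 + j0.3848 A.
Step 6 — Convert to polar: |I| = 0.3945 A, ∠I = 77.3°.

I = 0.3945∠77.3° A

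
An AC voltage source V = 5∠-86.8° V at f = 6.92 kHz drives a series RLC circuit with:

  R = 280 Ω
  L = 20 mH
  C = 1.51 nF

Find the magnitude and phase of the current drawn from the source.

Step 1 — Angular frequency: ω = 2π·f = 2π·6920 = 4.348e+04 rad/s.
Step 2 — Component impedances:
  R: Z = R = 280 Ω
  L: Z = jωL = j·4.348e+04·0.02 = 0 + j869.6 Ω
  C: Z = 1/(jωC) = -j/(ω·C) = 0 - j1.523e+04 Ω
Step 3 — Series combination: Z_total = R + L + C = 280 - j1.436e+04 Ω = 1.436e+04∠-88.9° Ω.
Step 4 — Source phasor: V = 5∠-86.8° V = 0.2791 - j4.992 V.
Step 5 — Ohm's law: I = V / Z_total = (0.2791 - j4.992) / (280 - j1.436e+04) = 0.0003479 + j1.265e-05 A.
Step 6 — Convert to polar: |I| = 0.0003481 A, ∠I = 2.1°.

I = 0.0003481∠2.1° A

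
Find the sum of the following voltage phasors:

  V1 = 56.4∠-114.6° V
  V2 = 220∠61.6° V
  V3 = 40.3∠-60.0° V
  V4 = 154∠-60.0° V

Step 1 — Convert each phasor to rectangular form:
  V1 = 56.4·(cos(-114.6°) + j·sin(-114.6°)) = -23.48 - j51.28 V
  V2 = 220·(cos(61.6°) + j·sin(61.6°)) = 104.6 + j193.5 V
  V3 = 40.3·(cos(-60.0°) + j·sin(-60.0°)) = 20.15 - j34.9 V
  V4 = 154·(cos(-60.0°) + j·sin(-60.0°)) = 77 - j133.4 V
Step 2 — Sum components: V_total = 178.3 - j26.03 V.
Step 3 — Convert to polar: |V_total| = 180.2 V, ∠V_total = -8.3°.

V_total = 180.2∠-8.3° V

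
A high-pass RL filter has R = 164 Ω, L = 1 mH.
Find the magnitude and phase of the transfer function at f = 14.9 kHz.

Step 1 — Angular frequency: ω = 2π·1.49e+04 = 9.362e+04 rad/s.
Step 2 — Transfer function: H(jω) = jωL/(R + jωL).
Step 3 — Numerator jωL = j·93.62; denominator R + jωL = 164 + j93.62.
Step 4 — H = 0.2458 + j0.4305.
Step 5 — Magnitude: |H| = 0.4958 (-6.1 dB); phase: φ = 60.3°.

|H| = 0.4958 (-6.1 dB), φ = 60.3°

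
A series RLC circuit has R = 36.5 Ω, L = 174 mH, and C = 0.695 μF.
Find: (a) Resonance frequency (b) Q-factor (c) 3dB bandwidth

Step 1 — Resonance: ω₀ = 1/√(LC) = 1/√(0.174·6.95e-07) = 2876 rad/s.
Step 2 — f₀ = ω₀/(2π) = 457.7 Hz.
Step 3 — Series Q: Q = ω₀L/R = 2876·0.174/36.5 = 13.71.
Step 4 — Bandwidth: Δω = ω₀/Q = 209.8 rad/s; BW = Δω/(2π) = 33.39 Hz.

(a) f₀ = 457.7 Hz  (b) Q = 13.71  (c) BW = 33.39 Hz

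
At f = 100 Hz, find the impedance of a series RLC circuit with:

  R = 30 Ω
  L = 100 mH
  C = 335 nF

Step 1 — Angular frequency: ω = 2π·f = 2π·100 = 628.3 rad/s.
Step 2 — Component impedances:
  R: Z = R = 30 Ω
  L: Z = jωL = j·628.3·0.1 = 0 + j62.83 Ω
  C: Z = 1/(jωC) = -j/(ω·C) = 0 - j4751 Ω
Step 3 — Series combination: Z_total = R + L + C = 30 - j4688 Ω = 4688∠-89.6° Ω.

Z = 30 - j4688 Ω = 4688∠-89.6° Ω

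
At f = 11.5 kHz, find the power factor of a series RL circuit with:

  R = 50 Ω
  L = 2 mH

Step 1 — Angular frequency: ω = 2π·f = 2π·1.15e+04 = 7.226e+04 rad/s.
Step 2 — Component impedances:
  R: Z = R = 50 Ω
  L: Z = jωL = j·7.226e+04·0.002 = 0 + j144.5 Ω
Step 3 — Series combination: Z_total = R + L = 50 + j144.5 Ω = 152.9∠70.9° Ω.
Step 4 — Power factor: PF = cos(φ) = Re(Z)/|Z| = 50/152.9 = 0.327.
Step 5 — Type: Im(Z) = 144.5 ⇒ lagging (phase φ = 70.9°).

PF = 0.327 (lagging, φ = 70.9°)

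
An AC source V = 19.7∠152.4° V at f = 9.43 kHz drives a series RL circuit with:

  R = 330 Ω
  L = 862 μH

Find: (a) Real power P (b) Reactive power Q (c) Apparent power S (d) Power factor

Step 1 — Angular frequency: ω = 2π·f = 2π·9430 = 5.925e+04 rad/s.
Step 2 — Component impedances:
  R: Z = R = 330 Ω
  L: Z = jωL = j·5.925e+04·0.000862 = 0 + j51.07 Ω
Step 3 — Series combination: Z_total = R + L = 330 + j51.07 Ω = 333.9∠8.8° Ω.
Step 4 — Source phasor: V = 19.7∠152.4° V = -17.46 + j9.127 V.
Step 5 — Current: I = V / Z = -0.04749 + j0.03501 A = 0.05899∠143.6° A.
Step 6 — Complex power: S = V·I* = 1.149 + j0.1778 VA.
Step 7 — Real power: P = Re(S) = 1.149 W.
Step 8 — Reactive power: Q = Im(S) = 0.1778 VAR.
Step 9 — Apparent power: |S| = 1.162 VA.
Step 10 — Power factor: PF = P/|S| = 0.9882 (lagging).

(a) P = 1.149 W  (b) Q = 0.1778 VAR  (c) S = 1.162 VA  (d) PF = 0.9882 (lagging)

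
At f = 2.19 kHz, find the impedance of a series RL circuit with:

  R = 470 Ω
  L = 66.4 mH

Step 1 — Angular frequency: ω = 2π·f = 2π·2190 = 1.376e+04 rad/s.
Step 2 — Component impedances:
  R: Z = R = 470 Ω
  L: Z = jωL = j·1.376e+04·0.0664 = 0 + j913.7 Ω
Step 3 — Series combination: Z_total = R + L = 470 + j913.7 Ω = 1027∠62.8° Ω.

Z = 470 + j913.7 Ω = 1027∠62.8° Ω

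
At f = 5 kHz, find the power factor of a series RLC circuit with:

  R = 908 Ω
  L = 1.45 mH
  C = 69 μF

Step 1 — Angular frequency: ω = 2π·f = 2π·5000 = 3.142e+04 rad/s.
Step 2 — Component impedances:
  R: Z = R = 908 Ω
  L: Z = jωL = j·3.142e+04·0.00145 = 0 + j45.55 Ω
  C: Z = 1/(jωC) = -j/(ω·C) = 0 - j0.4613 Ω
Step 3 — Series combination: Z_total = R + L + C = 908 + j45.09 Ω = 909.1∠2.8° Ω.
Step 4 — Power factor: PF = cos(φ) = Re(Z)/|Z| = 908/909.1 = 0.9988.
Step 5 — Type: Im(Z) = 45.09 ⇒ lagging (phase φ = 2.8°).

PF = 0.9988 (lagging, φ = 2.8°)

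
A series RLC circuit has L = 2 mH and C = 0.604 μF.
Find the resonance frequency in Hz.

Step 1 — Resonance condition Im(Z)=0 gives ω₀ = 1/√(LC).
Step 2 — ω₀ = 1/√(0.002·6.04e-07) = 2.877e+04 rad/s.
Step 3 — f₀ = ω₀/(2π) = 4579 Hz.

f₀ = 4579 Hz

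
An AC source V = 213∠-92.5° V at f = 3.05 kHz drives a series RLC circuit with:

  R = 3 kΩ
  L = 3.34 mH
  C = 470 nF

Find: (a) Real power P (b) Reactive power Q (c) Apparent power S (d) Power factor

Step 1 — Angular frequency: ω = 2π·f = 2π·3050 = 1.916e+04 rad/s.
Step 2 — Component impedances:
  R: Z = R = 3000 Ω
  L: Z = jωL = j·1.916e+04·0.00334 = 0 + j64.01 Ω
  C: Z = 1/(jωC) = -j/(ω·C) = 0 - j111 Ω
Step 3 — Series combination: Z_total = R + L + C = 3000 - j47.02 Ω = 3000∠-0.9° Ω.
Step 4 — Source phasor: V = 213∠-92.5° V = -9.291 - j212.8 V.
Step 5 — Current: I = V / Z = -0.001985 - j0.07096 A = 0.07099∠-91.6° A.
Step 6 — Complex power: S = V·I* = 15.12 - j0.237 VA.
Step 7 — Real power: P = Re(S) = 15.12 W.
Step 8 — Reactive power: Q = Im(S) = -0.237 VAR.
Step 9 — Apparent power: |S| = 15.12 VA.
Step 10 — Power factor: PF = P/|S| = 0.9999 (leading).

(a) P = 15.12 W  (b) Q = -0.237 VAR  (c) S = 15.12 VA  (d) PF = 0.9999 (leading)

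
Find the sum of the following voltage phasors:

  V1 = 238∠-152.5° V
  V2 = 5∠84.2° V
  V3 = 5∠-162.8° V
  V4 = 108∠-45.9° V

Step 1 — Convert each phasor to rectangular form:
  V1 = 238·(cos(-152.5°) + j·sin(-152.5°)) = -211.1 - j109.9 V
  V2 = 5·(cos(84.2°) + j·sin(84.2°)) = 0.5053 + j4.974 V
  V3 = 5·(cos(-162.8°) + j·sin(-162.8°)) = -4.776 - j1.479 V
  V4 = 108·(cos(-45.9°) + j·sin(-45.9°)) = 75.16 - j77.56 V
Step 2 — Sum components: V_total = -140.2 - j184 V.
Step 3 — Convert to polar: |V_total| = 231.3 V, ∠V_total = -127.3°.

V_total = 231.3∠-127.3° V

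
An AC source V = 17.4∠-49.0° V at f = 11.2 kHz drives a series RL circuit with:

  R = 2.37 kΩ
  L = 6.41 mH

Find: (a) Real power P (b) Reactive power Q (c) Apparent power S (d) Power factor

Step 1 — Angular frequency: ω = 2π·f = 2π·1.12e+04 = 7.037e+04 rad/s.
Step 2 — Component impedances:
  R: Z = R = 2370 Ω
  L: Z = jωL = j·7.037e+04·0.00641 = 0 + j451.1 Ω
Step 3 — Series combination: Z_total = R + L = 2370 + j451.1 Ω = 2413∠10.8° Ω.
Step 4 — Source phasor: V = 17.4∠-49.0° V = 11.42 - j13.13 V.
Step 5 — Current: I = V / Z = 0.003631 - j0.006232 A = 0.007212∠-59.8° A.
Step 6 — Complex power: S = V·I* = 0.1233 + j0.02346 VA.
Step 7 — Real power: P = Re(S) = 0.1233 W.
Step 8 — Reactive power: Q = Im(S) = 0.02346 VAR.
Step 9 — Apparent power: |S| = 0.1255 VA.
Step 10 — Power factor: PF = P/|S| = 0.9824 (lagging).

(a) P = 0.1233 W  (b) Q = 0.02346 VAR  (c) S = 0.1255 VA  (d) PF = 0.9824 (lagging)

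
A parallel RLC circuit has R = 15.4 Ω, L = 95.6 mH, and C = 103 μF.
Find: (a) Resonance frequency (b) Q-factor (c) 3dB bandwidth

Step 1 — Resonance: ω₀ = 1/√(LC) = 1/√(0.0956·0.000103) = 318.7 rad/s.
Step 2 — f₀ = ω₀/(2π) = 50.72 Hz.
Step 3 — Parallel Q: Q = R/(ω₀L) = 15.4/(318.7·0.0956) = 0.5055.
Step 4 — Bandwidth: Δω = ω₀/Q = 630.4 rad/s; BW = Δω/(2π) = 100.3 Hz.

(a) f₀ = 50.72 Hz  (b) Q = 0.5055  (c) BW = 100.3 Hz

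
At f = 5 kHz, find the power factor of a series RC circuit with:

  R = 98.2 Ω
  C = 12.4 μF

Step 1 — Angular frequency: ω = 2π·f = 2π·5000 = 3.142e+04 rad/s.
Step 2 — Component impedances:
  R: Z = R = 98.2 Ω
  C: Z = 1/(jωC) = -j/(ω·C) = 0 - j2.567 Ω
Step 3 — Series combination: Z_total = R + C = 98.2 - j2.567 Ω = 98.23∠-1.5° Ω.
Step 4 — Power factor: PF = cos(φ) = Re(Z)/|Z| = 98.2/98.23 = 0.9997.
Step 5 — Type: Im(Z) = -2.567 ⇒ leading (phase φ = -1.5°).

PF = 0.9997 (leading, φ = -1.5°)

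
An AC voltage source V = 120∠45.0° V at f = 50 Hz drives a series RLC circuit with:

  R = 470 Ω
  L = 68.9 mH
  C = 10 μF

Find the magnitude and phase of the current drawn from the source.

Step 1 — Angular frequency: ω = 2π·f = 2π·50 = 314.2 rad/s.
Step 2 — Component impedances:
  R: Z = R = 470 Ω
  L: Z = jωL = j·314.2·0.0689 = 0 + j21.65 Ω
  C: Z = 1/(jωC) = -j/(ω·C) = 0 - j318.3 Ω
Step 3 — Series combination: Z_total = R + L + C = 470 - j296.7 Ω = 555.8∠-32.3° Ω.
Step 4 — Source phasor: V = 120∠45.0° V = 84.85 + j84.85 V.
Step 5 — Ohm's law: I = V / Z_total = (84.85 + j84.85) / (470 - j296.7) = 0.04761 + j0.2106 A.
Step 6 — Convert to polar: |I| = 0.2159 A, ∠I = 77.3°.

I = 0.2159∠77.3° A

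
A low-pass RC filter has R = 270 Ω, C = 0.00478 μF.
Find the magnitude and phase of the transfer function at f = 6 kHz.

Step 1 — Angular frequency: ω = 2π·6000 = 3.77e+04 rad/s.
Step 2 — Transfer function: H(jω) = 1/(1 + jωRC).
Step 3 — Denominator: 1 + jωRC = 1 + j·3.77e+04·270·4.78e-09 = 1 + j0.04865.
Step 4 — H = 0.9976 - j0.04854.
Step 5 — Magnitude: |H| = 0.9988 (-0.0 dB); phase: φ = -2.8°.

|H| = 0.9988 (-0.0 dB), φ = -2.8°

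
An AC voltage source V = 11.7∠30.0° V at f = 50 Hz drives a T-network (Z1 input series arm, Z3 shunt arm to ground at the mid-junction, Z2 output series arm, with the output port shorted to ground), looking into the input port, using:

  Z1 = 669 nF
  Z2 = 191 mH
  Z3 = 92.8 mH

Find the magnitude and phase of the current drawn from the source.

Step 1 — Angular frequency: ω = 2π·f = 2π·50 = 314.2 rad/s.
Step 2 — Component impedances:
  Z1: Z = 1/(jωC) = -j/(ω·C) = 0 - j4758 Ω
  Z2: Z = jωL = j·314.2·0.191 = 0 + j60 Ω
  Z3: Z = jωL = j·314.2·0.0928 = 0 + j29.15 Ω
Step 3 — With the output port shorted to ground, the output series arm Z2 runs from the junction to ground; the shunt arm Z3 also runs from the junction to ground. They appear in parallel: Z3 || Z2 = 0 + j19.62 Ω.
Step 4 — Series with input arm Z1: Z_in = Z1 + (Z3 || Z2) = 0 - j4738 Ω = 4738∠-90.0° Ω.
Step 5 — Source phasor: V = 11.7∠30.0° V = 10.13 + j5.85 V.
Step 6 — Ohm's law: I = V / Z_total = (10.13 + j5.85) / (0 - j4738) = -0.001235 + j0.002138 A.
Step 7 — Convert to polar: |I| = 0.002469 A, ∠I = 120.0°.

I = 0.002469∠120.0° A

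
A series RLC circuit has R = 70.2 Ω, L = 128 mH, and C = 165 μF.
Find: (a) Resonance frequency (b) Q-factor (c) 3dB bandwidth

Step 1 — Resonance: ω₀ = 1/√(LC) = 1/√(0.128·0.000165) = 217.6 rad/s.
Step 2 — f₀ = ω₀/(2π) = 34.63 Hz.
Step 3 — Series Q: Q = ω₀L/R = 217.6·0.128/70.2 = 0.3968.
Step 4 — Bandwidth: Δω = ω₀/Q = 548.4 rad/s; BW = Δω/(2π) = 87.29 Hz.

(a) f₀ = 34.63 Hz  (b) Q = 0.3968  (c) BW = 87.29 Hz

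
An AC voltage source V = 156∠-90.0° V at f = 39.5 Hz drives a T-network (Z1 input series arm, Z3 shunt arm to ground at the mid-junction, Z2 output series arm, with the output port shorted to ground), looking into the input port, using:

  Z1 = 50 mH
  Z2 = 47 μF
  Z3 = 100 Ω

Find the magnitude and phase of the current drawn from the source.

Step 1 — Angular frequency: ω = 2π·f = 2π·39.5 = 248.2 rad/s.
Step 2 — Component impedances:
  Z1: Z = jωL = j·248.2·0.05 = 0 + j12.41 Ω
  Z2: Z = 1/(jωC) = -j/(ω·C) = 0 - j85.73 Ω
  Z3: Z = R = 100 Ω
Step 3 — With the output port shorted to ground, the output series arm Z2 runs from the junction to ground; the shunt arm Z3 also runs from the junction to ground. They appear in parallel: Z3 || Z2 = 42.36 - j49.41 Ω.
Step 4 — Series with input arm Z1: Z_in = Z1 + (Z3 || Z2) = 42.36 - j37 Ω = 56.25∠-41.1° Ω.
Step 5 — Source phasor: V = 156∠-90.0° V = 0 - j156 V.
Step 6 — Ohm's law: I = V / Z_total = (0 - j156) / (42.36 - j37) = 1.825 - j2.089 A.
Step 7 — Convert to polar: |I| = 2.773 A, ∠I = -48.9°.

I = 2.773∠-48.9° A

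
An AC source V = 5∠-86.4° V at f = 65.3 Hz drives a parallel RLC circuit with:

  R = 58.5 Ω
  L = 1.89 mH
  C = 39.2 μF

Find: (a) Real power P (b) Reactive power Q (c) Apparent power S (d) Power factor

Step 1 — Angular frequency: ω = 2π·f = 2π·65.3 = 410.3 rad/s.
Step 2 — Component impedances:
  R: Z = R = 58.5 Ω
  L: Z = jωL = j·410.3·0.00189 = 0 + j0.7755 Ω
  C: Z = 1/(jωC) = -j/(ω·C) = 0 - j62.18 Ω
Step 3 — Parallel combination: 1/Z_total = 1/R + 1/L + 1/C; Z_total = 0.01054 + j0.7851 Ω = 0.7852∠89.2° Ω.
Step 4 — Source phasor: V = 5∠-86.4° V = 0.314 - j4.99 V.
Step 5 — Current: I = V / Z = -6.35 - j0.4851 A = 6.368∠-175.6° A.
Step 6 — Complex power: S = V·I* = 0.4274 + j31.84 VA.
Step 7 — Real power: P = Re(S) = 0.4274 W.
Step 8 — Reactive power: Q = Im(S) = 31.84 VAR.
Step 9 — Apparent power: |S| = 31.84 VA.
Step 10 — Power factor: PF = P/|S| = 0.01342 (lagging).

(a) P = 0.4274 W  (b) Q = 31.84 VAR  (c) S = 31.84 VA  (d) PF = 0.01342 (lagging)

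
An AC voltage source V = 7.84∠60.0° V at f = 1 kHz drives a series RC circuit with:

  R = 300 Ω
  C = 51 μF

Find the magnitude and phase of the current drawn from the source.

Step 1 — Angular frequency: ω = 2π·f = 2π·1000 = 6283 rad/s.
Step 2 — Component impedances:
  R: Z = R = 300 Ω
  C: Z = 1/(jωC) = -j/(ω·C) = 0 - j3.121 Ω
Step 3 — Series combination: Z_total = R + C = 300 - j3.121 Ω = 300∠-0.6° Ω.
Step 4 — Source phasor: V = 7.84∠60.0° V = 3.92 + j6.79 V.
Step 5 — Ohm's law: I = V / Z_total = (3.92 + j6.79) / (300 - j3.121) = 0.01283 + j0.02277 A.
Step 6 — Convert to polar: |I| = 0.02613 A, ∠I = 60.6°.

I = 0.02613∠60.6° A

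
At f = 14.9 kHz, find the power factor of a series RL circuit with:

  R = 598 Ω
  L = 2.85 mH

Step 1 — Angular frequency: ω = 2π·f = 2π·1.49e+04 = 9.362e+04 rad/s.
Step 2 — Component impedances:
  R: Z = R = 598 Ω
  L: Z = jωL = j·9.362e+04·0.00285 = 0 + j266.8 Ω
Step 3 — Series combination: Z_total = R + L = 598 + j266.8 Ω = 654.8∠24.0° Ω.
Step 4 — Power factor: PF = cos(φ) = Re(Z)/|Z| = 598/654.82 = 0.9132.
Step 5 — Type: Im(Z) = 266.8 ⇒ lagging (phase φ = 24.0°).

PF = 0.9132 (lagging, φ = 24.0°)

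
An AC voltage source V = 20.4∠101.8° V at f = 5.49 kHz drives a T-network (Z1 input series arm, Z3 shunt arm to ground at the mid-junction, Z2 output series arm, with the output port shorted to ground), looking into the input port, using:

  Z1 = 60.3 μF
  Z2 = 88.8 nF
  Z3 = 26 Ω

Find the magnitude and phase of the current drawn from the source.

Step 1 — Angular frequency: ω = 2π·f = 2π·5490 = 3.449e+04 rad/s.
Step 2 — Component impedances:
  Z1: Z = 1/(jωC) = -j/(ω·C) = 0 - j0.4808 Ω
  Z2: Z = 1/(jωC) = -j/(ω·C) = 0 - j326.5 Ω
  Z3: Z = R = 26 Ω
Step 3 — With the output port shorted to ground, the output series arm Z2 runs from the junction to ground; the shunt arm Z3 also runs from the junction to ground. They appear in parallel: Z3 || Z2 = 25.84 - j2.058 Ω.
Step 4 — Series with input arm Z1: Z_in = Z1 + (Z3 || Z2) = 25.84 - j2.538 Ω = 25.96∠-5.6° Ω.
Step 5 — Source phasor: V = 20.4∠101.8° V = -4.172 + j19.97 V.
Step 6 — Ohm's law: I = V / Z_total = (-4.172 + j19.97) / (25.84 - j2.538) = -0.2351 + j0.7498 A.
Step 7 — Convert to polar: |I| = 0.7858 A, ∠I = 107.4°.

I = 0.7858∠107.4° A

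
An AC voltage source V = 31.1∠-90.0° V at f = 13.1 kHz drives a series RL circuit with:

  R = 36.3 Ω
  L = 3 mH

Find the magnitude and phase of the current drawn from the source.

Step 1 — Angular frequency: ω = 2π·f = 2π·1.31e+04 = 8.231e+04 rad/s.
Step 2 — Component impedances:
  R: Z = R = 36.3 Ω
  L: Z = jωL = j·8.231e+04·0.003 = 0 + j246.9 Ω
Step 3 — Series combination: Z_total = R + L = 36.3 + j246.9 Ω = 249.6∠81.6° Ω.
Step 4 — Source phasor: V = 31.1∠-90.0° V = 0 - j31.1 V.
Step 5 — Ohm's law: I = V / Z_total = (0 - j31.1) / (36.3 + j246.9) = -0.1233 - j0.01812 A.
Step 6 — Convert to polar: |I| = 0.1246 A, ∠I = -171.6°.

I = 0.1246∠-171.6° A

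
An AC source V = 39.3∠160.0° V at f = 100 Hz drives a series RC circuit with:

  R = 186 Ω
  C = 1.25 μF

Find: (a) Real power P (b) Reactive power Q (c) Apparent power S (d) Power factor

Step 1 — Angular frequency: ω = 2π·f = 2π·100 = 628.3 rad/s.
Step 2 — Component impedances:
  R: Z = R = 186 Ω
  C: Z = 1/(jωC) = -j/(ω·C) = 0 - j1273 Ω
Step 3 — Series combination: Z_total = R + C = 186 - j1273 Ω = 1287∠-81.7° Ω.
Step 4 — Source phasor: V = 39.3∠160.0° V = -36.93 + j13.44 V.
Step 5 — Current: I = V / Z = -0.01448 - j0.02689 A = 0.03054∠-118.3° A.
Step 6 — Complex power: S = V·I* = 0.1735 - j1.188 VA.
Step 7 — Real power: P = Re(S) = 0.1735 W.
Step 8 — Reactive power: Q = Im(S) = -1.188 VAR.
Step 9 — Apparent power: |S| = 1.2 VA.
Step 10 — Power factor: PF = P/|S| = 0.1445 (leading).

(a) P = 0.1735 W  (b) Q = -1.188 VAR  (c) S = 1.2 VA  (d) PF = 0.1445 (leading)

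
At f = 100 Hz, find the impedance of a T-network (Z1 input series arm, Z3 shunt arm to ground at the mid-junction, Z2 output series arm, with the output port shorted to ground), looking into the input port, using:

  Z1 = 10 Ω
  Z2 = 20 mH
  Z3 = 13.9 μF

Step 1 — Angular frequency: ω = 2π·f = 2π·100 = 628.3 rad/s.
Step 2 — Component impedances:
  Z1: Z = R = 10 Ω
  Z2: Z = jωL = j·628.3·0.02 = 0 + j12.57 Ω
  Z3: Z = 1/(jωC) = -j/(ω·C) = 0 - j114.5 Ω
Step 3 — With the output port shorted to ground, the output series arm Z2 runs from the junction to ground; the shunt arm Z3 also runs from the junction to ground. They appear in parallel: Z3 || Z2 = 0 + j14.12 Ω.
Step 4 — Series with input arm Z1: Z_in = Z1 + (Z3 || Z2) = 10 + j14.12 Ω = 17.3∠54.7° Ω.

Z = 10 + j14.12 Ω = 17.3∠54.7° Ω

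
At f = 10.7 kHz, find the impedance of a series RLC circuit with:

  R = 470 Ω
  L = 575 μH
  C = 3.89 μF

Step 1 — Angular frequency: ω = 2π·f = 2π·1.07e+04 = 6.723e+04 rad/s.
Step 2 — Component impedances:
  R: Z = R = 470 Ω
  L: Z = jωL = j·6.723e+04·0.000575 = 0 + j38.66 Ω
  C: Z = 1/(jωC) = -j/(ω·C) = 0 - j3.824 Ω
Step 3 — Series combination: Z_total = R + L + C = 470 + j34.83 Ω = 471.3∠4.2° Ω.

Z = 470 + j34.83 Ω = 471.3∠4.2° Ω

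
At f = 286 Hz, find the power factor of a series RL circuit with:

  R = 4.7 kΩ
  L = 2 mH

Step 1 — Angular frequency: ω = 2π·f = 2π·286 = 1797 rad/s.
Step 2 — Component impedances:
  R: Z = R = 4700 Ω
  L: Z = jωL = j·1797·0.002 = 0 + j3.594 Ω
Step 3 — Series combination: Z_total = R + L = 4700 + j3.594 Ω = 4700∠0.0° Ω.
Step 4 — Power factor: PF = cos(φ) = Re(Z)/|Z| = 4700/4700 = 1.
Step 5 — Type: Im(Z) = 3.594 ⇒ lagging (phase φ = 0.0°).

PF = 1 (lagging, φ = 0.0°)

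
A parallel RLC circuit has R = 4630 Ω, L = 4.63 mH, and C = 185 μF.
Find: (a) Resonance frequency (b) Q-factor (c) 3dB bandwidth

Step 1 — Resonance: ω₀ = 1/√(LC) = 1/√(0.00463·0.000185) = 1080 rad/s.
Step 2 — f₀ = ω₀/(2π) = 172 Hz.
Step 3 — Parallel Q: Q = R/(ω₀L) = 4630/(1080·0.00463) = 925.5.
Step 4 — Bandwidth: Δω = ω₀/Q = 1.167 rad/s; BW = Δω/(2π) = 0.1858 Hz.

(a) f₀ = 172 Hz  (b) Q = 925.5  (c) BW = 0.1858 Hz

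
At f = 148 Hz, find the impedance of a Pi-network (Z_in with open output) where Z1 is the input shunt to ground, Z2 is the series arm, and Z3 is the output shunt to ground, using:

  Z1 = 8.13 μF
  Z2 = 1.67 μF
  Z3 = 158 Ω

Step 1 — Angular frequency: ω = 2π·f = 2π·148 = 929.9 rad/s.
Step 2 — Component impedances:
  Z1: Z = 1/(jωC) = -j/(ω·C) = 0 - j132.3 Ω
  Z2: Z = 1/(jωC) = -j/(ω·C) = 0 - j643.9 Ω
  Z3: Z = R = 158 Ω
Step 3 — With open output, the series arm Z2 and the output shunt Z3 appear in series to ground: Z2 + Z3 = 158 - j643.9 Ω.
Step 4 — Parallel with input shunt Z1: Z_in = Z1 || (Z2 + Z3) = 4.406 - j110.6 Ω = 110.7∠-87.7° Ω.

Z = 4.406 - j110.6 Ω = 110.7∠-87.7° Ω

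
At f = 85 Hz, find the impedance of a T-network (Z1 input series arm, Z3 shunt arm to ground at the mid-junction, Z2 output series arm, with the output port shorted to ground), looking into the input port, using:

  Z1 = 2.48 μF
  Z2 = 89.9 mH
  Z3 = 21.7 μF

Step 1 — Angular frequency: ω = 2π·f = 2π·85 = 534.1 rad/s.
Step 2 — Component impedances:
  Z1: Z = 1/(jωC) = -j/(ω·C) = 0 - j755 Ω
  Z2: Z = jωL = j·534.1·0.0899 = 0 + j48.01 Ω
  Z3: Z = 1/(jωC) = -j/(ω·C) = 0 - j86.29 Ω
Step 3 — With the output port shorted to ground, the output series arm Z2 runs from the junction to ground; the shunt arm Z3 also runs from the junction to ground. They appear in parallel: Z3 || Z2 = 0 + j108.2 Ω.
Step 4 — Series with input arm Z1: Z_in = Z1 + (Z3 || Z2) = 0 - j646.8 Ω = 646.8∠-90.0° Ω.

Z = 0 - j646.8 Ω = 646.8∠-90.0° Ω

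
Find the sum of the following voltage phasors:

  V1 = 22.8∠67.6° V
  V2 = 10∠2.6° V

Step 1 — Convert each phasor to rectangular form:
  V1 = 22.8·(cos(67.6°) + j·sin(67.6°)) = 8.688 + j21.08 V
  V2 = 10·(cos(2.6°) + j·sin(2.6°)) = 9.99 + j0.4536 V
Step 2 — Sum components: V_total = 18.68 + j21.53 V.
Step 3 — Convert to polar: |V_total| = 28.51 V, ∠V_total = 49.1°.

V_total = 28.51∠49.1° V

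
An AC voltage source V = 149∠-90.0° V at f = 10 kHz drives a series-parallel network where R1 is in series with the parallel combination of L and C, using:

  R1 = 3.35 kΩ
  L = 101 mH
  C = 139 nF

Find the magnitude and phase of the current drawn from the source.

Step 1 — Angular frequency: ω = 2π·f = 2π·1e+04 = 6.283e+04 rad/s.
Step 2 — Component impedances:
  R1: Z = R = 3350 Ω
  L: Z = jωL = j·6.283e+04·0.101 = 0 + j6346 Ω
  C: Z = 1/(jωC) = -j/(ω·C) = 0 - j114.5 Ω
Step 3 — Parallel branch: L || C = 1/(1/L + 1/C) = 0 - j116.6 Ω.
Step 4 — Series with R1: Z_total = R1 + (L || C) = 3350 - j116.6 Ω = 3352∠-2.0° Ω.
Step 5 — Source phasor: V = 149∠-90.0° V = 0 - j149 V.
Step 6 — Ohm's law: I = V / Z_total = (0 - j149) / (3350 - j116.6) = 0.001546 - j0.04442 A.
Step 7 — Convert to polar: |I| = 0.04445 A, ∠I = -88.0°.

I = 0.04445∠-88.0° A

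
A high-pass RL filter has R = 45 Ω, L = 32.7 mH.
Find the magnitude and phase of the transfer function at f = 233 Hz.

Step 1 — Angular frequency: ω = 2π·233 = 1464 rad/s.
Step 2 — Transfer function: H(jω) = jωL/(R + jωL).
Step 3 — Numerator jωL = j·47.87; denominator R + jωL = 45 + j47.87.
Step 4 — H = 0.5309 + j0.499.
Step 5 — Magnitude: |H| = 0.7286 (-2.7 dB); phase: φ = 43.2°.

|H| = 0.7286 (-2.7 dB), φ = 43.2°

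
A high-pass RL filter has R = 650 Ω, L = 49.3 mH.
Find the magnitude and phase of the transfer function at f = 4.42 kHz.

Step 1 — Angular frequency: ω = 2π·4420 = 2.777e+04 rad/s.
Step 2 — Transfer function: H(jω) = jωL/(R + jωL).
Step 3 — Numerator jωL = j·1369; denominator R + jωL = 650 + j1369.
Step 4 — H = 0.8161 + j0.3874.
Step 5 — Magnitude: |H| = 0.9034 (-0.9 dB); phase: φ = 25.4°.

|H| = 0.9034 (-0.9 dB), φ = 25.4°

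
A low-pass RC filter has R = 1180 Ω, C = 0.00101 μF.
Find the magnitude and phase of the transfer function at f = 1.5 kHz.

Step 1 — Angular frequency: ω = 2π·1500 = 9425 rad/s.
Step 2 — Transfer function: H(jω) = 1/(1 + jωRC).
Step 3 — Denominator: 1 + jωRC = 1 + j·9425·1180·1.01e-09 = 1 + j0.01123.
Step 4 — H = 0.9999 - j0.01123.
Step 5 — Magnitude: |H| = 0.9999 (-0.0 dB); phase: φ = -0.6°.

|H| = 0.9999 (-0.0 dB), φ = -0.6°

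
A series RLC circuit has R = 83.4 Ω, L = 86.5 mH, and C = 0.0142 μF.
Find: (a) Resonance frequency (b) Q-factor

Step 1 — Resonance condition Im(Z)=0 gives ω₀ = 1/√(LC).
Step 2 — ω₀ = 1/√(0.0865·1.42e-08) = 2.853e+04 rad/s.
Step 3 — f₀ = ω₀/(2π) = 4541 Hz.
Step 4 — Series Q: Q = ω₀L/R = 2.853e+04·0.0865/83.4 = 29.59.

(a) f₀ = 4541 Hz  (b) Q = 29.59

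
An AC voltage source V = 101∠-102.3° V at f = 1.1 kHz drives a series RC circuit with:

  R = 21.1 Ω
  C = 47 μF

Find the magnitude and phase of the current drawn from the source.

Step 1 — Angular frequency: ω = 2π·f = 2π·1100 = 6912 rad/s.
Step 2 — Component impedances:
  R: Z = R = 21.1 Ω
  C: Z = 1/(jωC) = -j/(ω·C) = 0 - j3.078 Ω
Step 3 — Series combination: Z_total = R + C = 21.1 - j3.078 Ω = 21.32∠-8.3° Ω.
Step 4 — Source phasor: V = 101∠-102.3° V = -21.52 - j98.68 V.
Step 5 — Ohm's law: I = V / Z_total = (-21.52 - j98.68) / (21.1 - j3.078) = -0.3303 - j4.725 A.
Step 6 — Convert to polar: |I| = 4.737 A, ∠I = -94.0°.

I = 4.737∠-94.0° A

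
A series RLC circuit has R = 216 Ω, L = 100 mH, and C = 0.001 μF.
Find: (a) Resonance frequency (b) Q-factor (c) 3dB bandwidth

Step 1 — Resonance condition Im(Z)=0 gives ω₀ = 1/√(LC).
Step 2 — ω₀ = 1/√(0.1·1e-09) = 1e+05 rad/s.
Step 3 — f₀ = ω₀/(2π) = 1.592e+04 Hz.
Step 4 — Series Q: Q = ω₀L/R = 1e+05·0.1/216 = 46.3.
Step 5 — 3dB bandwidth: Δω = ω₀/Q = 2160 rad/s; BW = Δω/(2π) = 343.8 Hz.

(a) f₀ = 1.592e+04 Hz  (b) Q = 46.3  (c) BW = 343.8 Hz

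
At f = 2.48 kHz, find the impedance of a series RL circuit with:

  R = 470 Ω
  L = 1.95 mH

Step 1 — Angular frequency: ω = 2π·f = 2π·2480 = 1.558e+04 rad/s.
Step 2 — Component impedances:
  R: Z = R = 470 Ω
  L: Z = jωL = j·1.558e+04·0.00195 = 0 + j30.39 Ω
Step 3 — Series combination: Z_total = R + L = 470 + j30.39 Ω = 471∠3.7° Ω.

Z = 470 + j30.39 Ω = 471∠3.7° Ω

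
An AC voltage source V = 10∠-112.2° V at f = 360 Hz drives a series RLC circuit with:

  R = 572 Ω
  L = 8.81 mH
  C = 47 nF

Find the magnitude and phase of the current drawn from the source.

Step 1 — Angular frequency: ω = 2π·f = 2π·360 = 2262 rad/s.
Step 2 — Component impedances:
  R: Z = R = 572 Ω
  L: Z = jωL = j·2262·0.00881 = 0 + j19.93 Ω
  C: Z = 1/(jωC) = -j/(ω·C) = 0 - j9406 Ω
Step 3 — Series combination: Z_total = R + L + C = 572 - j9386 Ω = 9404∠-86.5° Ω.
Step 4 — Source phasor: V = 10∠-112.2° V = -3.778 - j9.259 V.
Step 5 — Ohm's law: I = V / Z_total = (-3.778 - j9.259) / (572 - j9386) = 0.0009583 - j0.0004609 A.
Step 6 — Convert to polar: |I| = 0.001063 A, ∠I = -25.7°.

I = 0.001063∠-25.7° A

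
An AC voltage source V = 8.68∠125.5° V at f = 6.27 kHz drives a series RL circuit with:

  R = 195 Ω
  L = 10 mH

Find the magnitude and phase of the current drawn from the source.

Step 1 — Angular frequency: ω = 2π·f = 2π·6270 = 3.94e+04 rad/s.
Step 2 — Component impedances:
  R: Z = R = 195 Ω
  L: Z = jωL = j·3.94e+04·0.01 = 0 + j394 Ω
Step 3 — Series combination: Z_total = R + L = 195 + j394 Ω = 439.6∠63.7° Ω.
Step 4 — Source phasor: V = 8.68∠125.5° V = -5.041 + j7.067 V.
Step 5 — Ohm's law: I = V / Z_total = (-5.041 + j7.067) / (195 + j394) = 0.009321 + j0.01741 A.
Step 6 — Convert to polar: |I| = 0.01975 A, ∠I = 61.8°.

I = 0.01975∠61.8° A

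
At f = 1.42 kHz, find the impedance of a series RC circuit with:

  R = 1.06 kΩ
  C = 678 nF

Step 1 — Angular frequency: ω = 2π·f = 2π·1420 = 8922 rad/s.
Step 2 — Component impedances:
  R: Z = R = 1060 Ω
  C: Z = 1/(jωC) = -j/(ω·C) = 0 - j165.3 Ω
Step 3 — Series combination: Z_total = R + C = 1060 - j165.3 Ω = 1073∠-8.9° Ω.

Z = 1060 - j165.3 Ω = 1073∠-8.9° Ω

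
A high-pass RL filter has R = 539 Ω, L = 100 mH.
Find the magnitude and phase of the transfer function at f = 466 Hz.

Step 1 — Angular frequency: ω = 2π·466 = 2928 rad/s.
Step 2 — Transfer function: H(jω) = jωL/(R + jωL).
Step 3 — Numerator jωL = j·292.8; denominator R + jωL = 539 + j292.8.
Step 4 — H = 0.2279 + j0.4194.
Step 5 — Magnitude: |H| = 0.4773 (-6.4 dB); phase: φ = 61.5°.

|H| = 0.4773 (-6.4 dB), φ = 61.5°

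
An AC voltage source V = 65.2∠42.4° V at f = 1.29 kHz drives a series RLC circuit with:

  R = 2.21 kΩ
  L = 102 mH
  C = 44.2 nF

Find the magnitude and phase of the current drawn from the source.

Step 1 — Angular frequency: ω = 2π·f = 2π·1290 = 8105 rad/s.
Step 2 — Component impedances:
  R: Z = R = 2210 Ω
  L: Z = jωL = j·8105·0.102 = 0 + j826.7 Ω
  C: Z = 1/(jωC) = -j/(ω·C) = 0 - j2791 Ω
Step 3 — Series combination: Z_total = R + L + C = 2210 - j1965 Ω = 2957∠-41.6° Ω.
Step 4 — Source phasor: V = 65.2∠42.4° V = 48.15 + j43.96 V.
Step 5 — Ohm's law: I = V / Z_total = (48.15 + j43.96) / (2210 - j1965) = 0.002291 + j0.02193 A.
Step 6 — Convert to polar: |I| = 0.02205 A, ∠I = 84.0°.

I = 0.02205∠84.0° A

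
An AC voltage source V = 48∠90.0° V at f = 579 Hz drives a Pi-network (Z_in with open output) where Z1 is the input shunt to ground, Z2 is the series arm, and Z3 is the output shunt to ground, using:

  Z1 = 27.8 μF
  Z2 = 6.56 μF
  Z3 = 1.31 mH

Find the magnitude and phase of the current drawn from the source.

Step 1 — Angular frequency: ω = 2π·f = 2π·579 = 3638 rad/s.
Step 2 — Component impedances:
  Z1: Z = 1/(jωC) = -j/(ω·C) = 0 - j9.888 Ω
  Z2: Z = 1/(jωC) = -j/(ω·C) = 0 - j41.9 Ω
  Z3: Z = jωL = j·3638·0.00131 = 0 + j4.766 Ω
Step 3 — With open output, the series arm Z2 and the output shunt Z3 appear in series to ground: Z2 + Z3 = 0 - j37.14 Ω.
Step 4 — Parallel with input shunt Z1: Z_in = Z1 || (Z2 + Z3) = 0 - j7.809 Ω = 7.809∠-90.0° Ω.
Step 5 — Source phasor: V = 48∠90.0° V = 0 + j48 V.
Step 6 — Ohm's law: I = V / Z_total = (0 + j48) / (0 - j7.809) = -6.147 A.
Step 7 — Convert to polar: |I| = 6.147 A, ∠I = 180.0°.

I = 6.147∠180.0° A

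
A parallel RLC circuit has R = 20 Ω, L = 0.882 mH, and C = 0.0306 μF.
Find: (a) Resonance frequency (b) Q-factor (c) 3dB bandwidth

Step 1 — Resonance: ω₀ = 1/√(LC) = 1/√(0.000882·3.06e-08) = 1.925e+05 rad/s.
Step 2 — f₀ = ω₀/(2π) = 3.064e+04 Hz.
Step 3 — Parallel Q: Q = R/(ω₀L) = 20/(1.925e+05·0.000882) = 0.1178.
Step 4 — Bandwidth: Δω = ω₀/Q = 1.634e+06 rad/s; BW = Δω/(2π) = 2.601e+05 Hz.

(a) f₀ = 3.064e+04 Hz  (b) Q = 0.1178  (c) BW = 2.601e+05 Hz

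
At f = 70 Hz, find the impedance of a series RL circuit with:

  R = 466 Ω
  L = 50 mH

Step 1 — Angular frequency: ω = 2π·f = 2π·70 = 439.8 rad/s.
Step 2 — Component impedances:
  R: Z = R = 466 Ω
  L: Z = jωL = j·439.8·0.05 = 0 + j21.99 Ω
Step 3 — Series combination: Z_total = R + L = 466 + j21.99 Ω = 466.5∠2.7° Ω.

Z = 466 + j21.99 Ω = 466.5∠2.7° Ω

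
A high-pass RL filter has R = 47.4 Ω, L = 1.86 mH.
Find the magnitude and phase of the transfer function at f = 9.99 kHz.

Step 1 — Angular frequency: ω = 2π·9990 = 6.277e+04 rad/s.
Step 2 — Transfer function: H(jω) = jωL/(R + jωL).
Step 3 — Numerator jωL = j·116.8; denominator R + jωL = 47.4 + j116.8.
Step 4 — H = 0.8585 + j0.3485.
Step 5 — Magnitude: |H| = 0.9265 (-0.7 dB); phase: φ = 22.1°.

|H| = 0.9265 (-0.7 dB), φ = 22.1°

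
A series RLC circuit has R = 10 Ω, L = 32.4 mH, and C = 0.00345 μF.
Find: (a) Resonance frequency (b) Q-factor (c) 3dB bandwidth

Step 1 — Resonance: ω₀ = 1/√(LC) = 1/√(0.0324·3.45e-09) = 9.458e+04 rad/s.
Step 2 — f₀ = ω₀/(2π) = 1.505e+04 Hz.
Step 3 — Series Q: Q = ω₀L/R = 9.458e+04·0.0324/10 = 306.5.
Step 4 — Bandwidth: Δω = ω₀/Q = 308.6 rad/s; BW = Δω/(2π) = 49.12 Hz.

(a) f₀ = 1.505e+04 Hz  (b) Q = 306.5  (c) BW = 49.12 Hz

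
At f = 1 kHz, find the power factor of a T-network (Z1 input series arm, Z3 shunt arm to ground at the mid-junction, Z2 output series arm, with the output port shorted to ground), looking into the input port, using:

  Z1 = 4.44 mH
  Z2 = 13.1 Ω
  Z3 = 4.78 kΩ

Step 1 — Angular frequency: ω = 2π·f = 2π·1000 = 6283 rad/s.
Step 2 — Component impedances:
  Z1: Z = jωL = j·6283·0.00444 = 0 + j27.9 Ω
  Z2: Z = R = 13.1 Ω
  Z3: Z = R = 4780 Ω
Step 3 — With the output port shorted to ground, the output series arm Z2 runs from the junction to ground; the shunt arm Z3 also runs from the junction to ground. They appear in parallel: Z3 || Z2 = 13.06 Ω.
Step 4 — Series with input arm Z1: Z_in = Z1 + (Z3 || Z2) = 13.06 + j27.9 Ω = 30.8∠64.9° Ω.
Step 5 — Power factor: PF = cos(φ) = Re(Z)/|Z| = 13.064/30.805 = 0.4241.
Step 6 — Type: Im(Z) = 27.9 ⇒ lagging (phase φ = 64.9°).

PF = 0.4241 (lagging, φ = 64.9°)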